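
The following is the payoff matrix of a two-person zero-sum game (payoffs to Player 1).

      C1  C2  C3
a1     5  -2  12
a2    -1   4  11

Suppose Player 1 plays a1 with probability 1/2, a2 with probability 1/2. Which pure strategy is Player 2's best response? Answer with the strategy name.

If Player 2 plays C1, Player 1's expected payoff is (1/2)·5 + (1/2)·(-1) = 2.
If Player 2 plays C2, Player 1's expected payoff is (1/2)·(-2) + (1/2)·4 = 1.
If Player 2 plays C3, Player 1's expected payoff is (1/2)·12 + (1/2)·11 = 23/2.
Player 2 minimizes Player 1's payoff; the smallest is 1, so the best response is C2.

C2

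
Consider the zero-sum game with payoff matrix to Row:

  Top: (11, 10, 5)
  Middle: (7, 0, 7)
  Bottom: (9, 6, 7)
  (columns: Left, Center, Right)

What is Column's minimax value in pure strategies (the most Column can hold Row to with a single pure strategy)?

Column maxima: Left → 11, Center → 10, Right → 7.
The smallest of these is 7.

7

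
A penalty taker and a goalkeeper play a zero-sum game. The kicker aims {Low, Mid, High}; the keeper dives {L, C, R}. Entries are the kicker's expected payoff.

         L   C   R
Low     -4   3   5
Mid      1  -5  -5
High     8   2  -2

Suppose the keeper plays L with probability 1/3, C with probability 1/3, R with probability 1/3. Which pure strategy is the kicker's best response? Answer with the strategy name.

High

Expected payoff of Low: (1/3)·(-4) + (1/3)·3 + (1/3)·5 = 4/3.
Expected payoff of Mid: (1/3)·1 + (1/3)·(-5) + (1/3)·(-5) = -3.
Expected payoff of High: (1/3)·8 + (1/3)·2 + (1/3)·(-2) = 8/3.
The largest is 8/3, so the kicker's best response is High.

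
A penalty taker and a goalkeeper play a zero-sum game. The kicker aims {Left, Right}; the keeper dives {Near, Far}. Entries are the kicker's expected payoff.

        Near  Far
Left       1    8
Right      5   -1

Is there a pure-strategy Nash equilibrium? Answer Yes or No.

Row minima: Left → 1, Right → -1; maximin = 1.
Column maxima: Near → 5, Far → 8; minimax = 5.
1 ≠ 5, so no pure-strategy equilibrium exists.

No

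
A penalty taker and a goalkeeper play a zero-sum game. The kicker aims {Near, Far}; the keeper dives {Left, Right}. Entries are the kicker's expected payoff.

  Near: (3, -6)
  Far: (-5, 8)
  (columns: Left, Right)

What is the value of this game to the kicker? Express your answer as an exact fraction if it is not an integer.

Row minima: Near → -6, Far → -5; maximin = -5.
Column maxima: Left → 3, Right → 8; minimax = 3.
-5 ≠ 3, so there is no saddle point; optimal play is mixed.
Let the kicker play Near with probability p. Expected payoff against Left: 3p + (-5)(1−p) = 8p − 5; against Right: (-6)p + 8(1−p) = −14p + 8.
Setting these equal: 8p − 5 = −14p + 8 ⇒ 22p = 13 ⇒ p = 13/22, and the value is (8)·(13/22) − 5 = -3/11.
For the keeper: with q = P(Left), equating Near's and Far's payoffs gives 9q − 6 = −13q + 8 ⇒ q = 7/11.

-3/11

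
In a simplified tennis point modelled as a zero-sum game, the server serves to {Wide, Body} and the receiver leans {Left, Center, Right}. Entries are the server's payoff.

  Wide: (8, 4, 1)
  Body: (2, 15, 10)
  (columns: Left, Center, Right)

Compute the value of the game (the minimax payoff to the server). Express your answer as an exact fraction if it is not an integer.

Row minima: Wide → 1, Body → 2; maximin = 2.
Column maxima: Left → 8, Center → 15, Right → 10; minimax = 8.
2 ≠ 8, so there is no saddle point; optimal play is mixed.
Center is strictly dominated by Right (it gives the server strictly more in every row), so the receiver never plays it.
On the remaining 2×2 (Wide, Body vs Left, Right):
Let the server play Wide with probability p. Expected payoff against Left: 8p + 2(1−p) = 6p + 2; against Right: 1p + 10(1−p) = −9p + 10.
Setting these equal: 6p + 2 = −9p + 10 ⇒ 15p = 8 ⇒ p = 8/15, and the value is (6)·(8/15) + 2 = 26/5.
For the receiver: with q = P(Left), equating Wide's and Body's payoffs gives 7q + 1 = −8q + 10 ⇒ q = 3/5.

26/5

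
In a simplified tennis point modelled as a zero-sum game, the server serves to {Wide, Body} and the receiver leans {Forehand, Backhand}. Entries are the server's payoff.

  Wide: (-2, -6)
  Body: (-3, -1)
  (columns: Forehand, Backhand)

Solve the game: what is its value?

Row minima: Wide → -6, Body → -3; maximin = -3.
Column maxima: Forehand → -2, Backhand → -1; minimax = -2.
-3 ≠ -2, so there is no saddle point; optimal play is mixed.
Let the server play Wide with probability p. Expected payoff against Forehand: (-2)p + (-3)(1−p) = p − 3; against Backhand: (-6)p + (-1)(1−p) = −5p − 1.
Setting these equal: p − 3 = −5p − 1 ⇒ 6p = 2 ⇒ p = 1/3, and the value is (1)·(1/3) − 3 = -8/3.
For the receiver: with q = P(Forehand), equating Wide's and Body's payoffs gives 4q − 6 = −2q − 1 ⇒ q = 5/6.

-8/3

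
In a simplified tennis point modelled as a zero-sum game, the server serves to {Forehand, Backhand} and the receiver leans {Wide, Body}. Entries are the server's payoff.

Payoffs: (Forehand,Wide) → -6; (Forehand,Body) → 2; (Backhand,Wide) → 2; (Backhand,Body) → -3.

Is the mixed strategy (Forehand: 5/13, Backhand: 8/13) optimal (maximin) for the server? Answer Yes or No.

Against Wide this mix gives (5/13)·(-6) + (8/13)·2 = -14/13.
Against Body this mix gives (5/13)·2 + (8/13)·(-3) = -14/13.
All of the receiver's active replies (Wide, Body) yield -14/13, and no column does worse for the server. The mix makes the receiver indifferent and guarantees -14/13, so it is optimal.

Yes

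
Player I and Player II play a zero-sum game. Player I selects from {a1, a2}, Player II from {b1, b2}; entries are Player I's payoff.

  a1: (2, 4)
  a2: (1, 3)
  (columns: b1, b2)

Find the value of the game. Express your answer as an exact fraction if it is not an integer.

2

Row minima: a1 → 2, a2 → 1; maximin = 2.
Column maxima: b1 → 2, b2 → 4; minimax = 2.
Since maximin = minimax = 2, there is a saddle point and the value is 2.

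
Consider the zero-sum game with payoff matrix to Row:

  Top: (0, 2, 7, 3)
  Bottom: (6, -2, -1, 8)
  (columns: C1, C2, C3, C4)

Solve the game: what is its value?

6/5

Row minima: Top → 0, Bottom → -2; maximin = 0.
Column maxima: C1 → 6, C2 → 2, C3 → 7, C4 → 8; minimax = 2.
0 ≠ 2, so there is no saddle point; optimal play is mixed.
C3 is strictly dominated by C2 (it gives Row strictly more in every row), so Column never plays it.
C4 is strictly dominated by C1 (it gives Row strictly more in every row), so Column never plays it.
On the remaining 2×2 (Top, Bottom vs C1, C2):
Let Row play Top with probability p. Expected payoff against C1: 0p + 6(1−p) = −6p + 6; against C2: 2p + (-2)(1−p) = 4p − 2.
Setting these equal: −6p + 6 = 4p − 2 ⇒ −10p = -8 ⇒ p = 4/5, and the value is (-6)·(4/5) + 6 = 6/5.
For Column: with q = P(C1), equating Top's and Bottom's payoffs gives −2q + 2 = 8q − 2 ⇒ q = 2/5.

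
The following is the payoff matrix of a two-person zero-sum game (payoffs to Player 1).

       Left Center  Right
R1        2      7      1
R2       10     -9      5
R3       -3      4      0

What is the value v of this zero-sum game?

Row minima: R1 → 1, R2 → -9, R3 → -3; maximin = 1.
Column maxima: Left → 10, Center → 7, Right → 5; minimax = 5.
1 ≠ 5, so there is no saddle point; optimal play is mixed.
R3 is strictly dominated by R1, so Player 1 never plays it.
With R3 eliminated, Left is strictly dominated by Right (it gives Player 1 strictly more in every remaining row), so Player 2 never plays it.
On the remaining 2×2 (R1, R2 vs Center, Right):
Let Player 1 play R1 with probability p. Expected payoff against Center: 7p + (-9)(1−p) = 16p − 9; against Right: 1p + 5(1−p) = −4p + 5.
Setting these equal: 16p − 9 = −4p + 5 ⇒ 20p = 14 ⇒ p = 7/10, and the value is (16)·(7/10) − 9 = 11/5.
For Player 2: with q = P(Center), equating R1's and R2's payoffs gives 6q + 1 = −14q + 5 ⇒ q = 1/5.

11/5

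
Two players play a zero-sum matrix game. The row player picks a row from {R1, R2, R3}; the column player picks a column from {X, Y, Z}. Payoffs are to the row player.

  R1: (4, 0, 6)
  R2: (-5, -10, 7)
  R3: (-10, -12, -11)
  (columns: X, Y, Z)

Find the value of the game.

0

Row minima: R1 → 0, R2 → -10, R3 → -12; maximin = 0.
Column maxima: X → 4, Y → 0, Z → 7; minimax = 0.
Since maximin = minimax = 0, there is a saddle point and the value is 0.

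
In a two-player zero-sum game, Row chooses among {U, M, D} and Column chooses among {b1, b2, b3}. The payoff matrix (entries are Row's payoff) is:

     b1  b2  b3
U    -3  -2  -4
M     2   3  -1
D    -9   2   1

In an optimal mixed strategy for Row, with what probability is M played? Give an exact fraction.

Row minima: U → -4, M → -1, D → -9; maximin = -1.
Column maxima: b1 → 2, b2 → 3, b3 → 1; minimax = 1.
-1 ≠ 1, so there is no saddle point; optimal play is mixed.
U is strictly dominated by M, so Row never plays it.
b2 is strictly dominated by b1 (it gives Row strictly more in every row), so Column never plays it.
On the remaining 2×2 (M, D vs b1, b3):
Let Row play M with probability p. Expected payoff against b1: 2p + (-9)(1−p) = 11p − 9; against b3: (-1)p + 1(1−p) = −2p + 1.
Setting these equal: 11p − 9 = −2p + 1 ⇒ 13p = 10 ⇒ p = 10/13, and the value is (11)·(10/13) − 9 = -7/13.
For Column: with q = P(b1), equating M's and D's payoffs gives 3q − 1 = −10q + 1 ⇒ q = 2/13.

10/13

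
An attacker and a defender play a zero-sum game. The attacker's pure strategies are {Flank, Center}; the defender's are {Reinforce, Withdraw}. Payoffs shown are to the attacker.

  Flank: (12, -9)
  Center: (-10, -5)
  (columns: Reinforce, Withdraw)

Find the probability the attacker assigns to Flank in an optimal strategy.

Row minima: Flank → -9, Center → -10; maximin = -9.
Column maxima: Reinforce → 12, Withdraw → -5; minimax = -5.
-9 ≠ -5, so there is no saddle point; optimal play is mixed.
Let the attacker play Flank with probability p. Expected payoff against Reinforce: 12p + (-10)(1−p) = 22p − 10; against Withdraw: (-9)p + (-5)(1−p) = −4p − 5.
Setting these equal: 22p − 10 = −4p − 5 ⇒ 26p = 5 ⇒ p = 5/26, and the value is (22)·(5/26) − 10 = -75/13.
For the defender: with q = P(Reinforce), equating Flank's and Center's payoffs gives 21q − 9 = −5q − 5 ⇒ q = 2/13.

5/26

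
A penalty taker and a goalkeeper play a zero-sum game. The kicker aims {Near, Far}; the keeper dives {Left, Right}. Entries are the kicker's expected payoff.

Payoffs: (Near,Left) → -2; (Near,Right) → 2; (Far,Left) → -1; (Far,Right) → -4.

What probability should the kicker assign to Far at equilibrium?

Row minima: Near → -2, Far → -4; maximin = -2.
Column maxima: Left → -1, Right → 2; minimax = -1.
-2 ≠ -1, so there is no saddle point; optimal play is mixed.
Let the kicker play Near with probability p. Expected payoff against Left: (-2)p + (-1)(1−p) = −p − 1; against Right: 2p + (-4)(1−p) = 6p − 4.
Setting these equal: −p − 1 = 6p − 4 ⇒ −7p = -3 ⇒ p = 3/7, and the value is (-1)·(3/7) − 1 = -10/7.
For the keeper: with q = P(Left), equating Near's and Far's payoffs gives −4q + 2 = 3q − 4 ⇒ q = 6/7.

4/7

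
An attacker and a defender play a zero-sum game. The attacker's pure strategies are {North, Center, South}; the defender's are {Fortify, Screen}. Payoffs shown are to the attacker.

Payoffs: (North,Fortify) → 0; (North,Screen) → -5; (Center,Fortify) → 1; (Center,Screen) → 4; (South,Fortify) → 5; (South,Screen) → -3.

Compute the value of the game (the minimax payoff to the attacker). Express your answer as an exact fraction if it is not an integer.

23/11

Row minima: North → -5, Center → 1, South → -3; maximin = 1.
Column maxima: Fortify → 5, Screen → 4; minimax = 4.
1 ≠ 4, so there is no saddle point; optimal play is mixed.
North is strictly dominated by Center, so the attacker never plays it.
On the remaining 2×2 (Center, South vs Fortify, Screen):
Let the attacker play Center with probability p. Expected payoff against Fortify: 1p + 5(1−p) = −4p + 5; against Screen: 4p + (-3)(1−p) = 7p − 3.
Setting these equal: −4p + 5 = 7p − 3 ⇒ −11p = -8 ⇒ p = 8/11, and the value is (-4)·(8/11) + 5 = 23/11.
For the defender: with q = P(Fortify), equating Center's and South's payoffs gives −3q + 4 = 8q − 3 ⇒ q = 7/11.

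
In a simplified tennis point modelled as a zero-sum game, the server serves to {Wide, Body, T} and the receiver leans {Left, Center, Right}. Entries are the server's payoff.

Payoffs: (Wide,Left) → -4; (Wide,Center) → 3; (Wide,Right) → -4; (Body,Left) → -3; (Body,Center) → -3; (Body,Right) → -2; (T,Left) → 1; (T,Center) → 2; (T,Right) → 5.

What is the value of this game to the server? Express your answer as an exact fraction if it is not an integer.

1

Row minima: Wide → -4, Body → -3, T → 1; maximin = 1.
Column maxima: Left → 1, Center → 3, Right → 5; minimax = 1.
Since maximin = minimax = 1, there is a saddle point and the value is 1.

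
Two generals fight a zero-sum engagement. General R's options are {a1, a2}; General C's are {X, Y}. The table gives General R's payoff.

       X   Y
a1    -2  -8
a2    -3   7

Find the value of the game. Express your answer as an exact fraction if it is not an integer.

Row minima: a1 → -8, a2 → -3; maximin = -3.
Column maxima: X → -2, Y → 7; minimax = -2.
-3 ≠ -2, so there is no saddle point; optimal play is mixed.
Let General R play a1 with probability p. Expected payoff against X: (-2)p + (-3)(1−p) = p − 3; against Y: (-8)p + 7(1−p) = −15p + 7.
Setting these equal: p − 3 = −15p + 7 ⇒ 16p = 10 ⇒ p = 5/8, and the value is (1)·(5/8) − 3 = -19/8.
For General C: with q = P(X), equating a1's and a2's payoffs gives 6q − 8 = −10q + 7 ⇒ q = 15/16.

-19/8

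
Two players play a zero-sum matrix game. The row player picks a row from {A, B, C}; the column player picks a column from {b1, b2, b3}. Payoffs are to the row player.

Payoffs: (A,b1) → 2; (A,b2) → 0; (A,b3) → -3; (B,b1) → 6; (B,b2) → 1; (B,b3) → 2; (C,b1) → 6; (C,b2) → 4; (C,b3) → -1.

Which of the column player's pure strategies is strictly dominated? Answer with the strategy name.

b2 holds the row player's payoff strictly below b1 in every row: 0 < 2, 1 < 6, 4 < 6.
So b1 is strictly dominated for the column player.

b1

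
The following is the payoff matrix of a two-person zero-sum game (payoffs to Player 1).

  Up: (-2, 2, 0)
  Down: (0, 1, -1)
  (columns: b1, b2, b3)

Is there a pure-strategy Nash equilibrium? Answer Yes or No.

No

Row minima: Up → -2, Down → -1; maximin = -1.
Column maxima: b1 → 0, b2 → 2, b3 → 0; minimax = 0.
-1 ≠ 0, so no pure-strategy equilibrium exists.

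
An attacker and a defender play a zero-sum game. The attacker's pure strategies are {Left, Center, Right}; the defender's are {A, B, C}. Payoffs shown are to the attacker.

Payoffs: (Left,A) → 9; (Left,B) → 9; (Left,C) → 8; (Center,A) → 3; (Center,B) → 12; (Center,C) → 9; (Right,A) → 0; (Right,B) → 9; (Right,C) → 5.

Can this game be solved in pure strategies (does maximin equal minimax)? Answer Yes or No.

No

Row minima: Left → 8, Center → 3, Right → 0; maximin = 8.
Column maxima: A → 9, B → 12, C → 9; minimax = 9.
8 ≠ 9, so no pure-strategy equilibrium exists.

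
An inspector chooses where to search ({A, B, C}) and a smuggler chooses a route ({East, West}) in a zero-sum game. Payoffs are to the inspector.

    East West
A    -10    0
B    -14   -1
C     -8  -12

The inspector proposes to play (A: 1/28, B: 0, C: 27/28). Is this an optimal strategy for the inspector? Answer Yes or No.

Against East this mix gives (1/28)·(-10) + (27/28)·(-8) = -113/14.
Against West this mix gives (1/28)·0 + (27/28)·(-12) = -81/7.
The smuggler will play West, holding the inspector to -81/7. Shifting weight toward the row that does better against West would raise this floor (the equalizing mix achieves -60/7 against both West and East), so the proposed strategy is not optimal.

No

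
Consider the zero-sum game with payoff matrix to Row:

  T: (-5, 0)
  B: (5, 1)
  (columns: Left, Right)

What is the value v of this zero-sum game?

Row minima: T → -5, B → 1; maximin = 1.
Column maxima: Left → 5, Right → 1; minimax = 1.
Since maximin = minimax = 1, there is a saddle point and the value is 1.

1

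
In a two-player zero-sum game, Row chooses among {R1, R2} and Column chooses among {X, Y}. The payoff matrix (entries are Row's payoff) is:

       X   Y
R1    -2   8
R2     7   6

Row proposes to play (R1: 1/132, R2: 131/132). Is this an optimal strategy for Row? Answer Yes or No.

Against X this mix gives (1/132)·(-2) + (131/132)·7 = 305/44.
Against Y this mix gives (1/132)·8 + (131/132)·6 = 397/66.
Column will play Y, holding Row to 397/66. Shifting weight toward the row that does better against Y would raise this floor (the equalizing mix achieves 68/11 against both Y and X), so the proposed strategy is not optimal.

No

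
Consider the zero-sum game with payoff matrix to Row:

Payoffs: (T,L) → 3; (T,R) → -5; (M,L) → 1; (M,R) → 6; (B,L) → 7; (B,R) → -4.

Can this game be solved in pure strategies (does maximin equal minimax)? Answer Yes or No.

No

Row minima: T → -5, M → 1, B → -4; maximin = 1.
Column maxima: L → 7, R → 6; minimax = 6.
1 ≠ 6, so no pure-strategy equilibrium exists.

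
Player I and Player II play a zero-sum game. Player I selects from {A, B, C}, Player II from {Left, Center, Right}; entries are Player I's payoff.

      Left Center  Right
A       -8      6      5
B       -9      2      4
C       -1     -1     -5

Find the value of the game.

Row minima: A → -8, B → -9, C → -5; maximin = -5.
Column maxima: Left → -1, Center → 6, Right → 5; minimax = -1.
-5 ≠ -1, so there is no saddle point; optimal play is mixed.
B is strictly dominated by A, so Player I never plays it.
With B eliminated, Center is strictly dominated by Right (it gives Player I strictly more in every remaining row), so Player II never plays it.
On the remaining 2×2 (A, C vs Left, Right):
Let Player I play A with probability p. Expected payoff against Left: (-8)p + (-1)(1−p) = −7p − 1; against Right: 5p + (-5)(1−p) = 10p − 5.
Setting these equal: −7p − 1 = 10p − 5 ⇒ −17p = -4 ⇒ p = 4/17, and the value is (-7)·(4/17) − 1 = -45/17.
For Player II: with q = P(Left), equating A's and C's payoffs gives −13q + 5 = 4q − 5 ⇒ q = 10/17.

-45/17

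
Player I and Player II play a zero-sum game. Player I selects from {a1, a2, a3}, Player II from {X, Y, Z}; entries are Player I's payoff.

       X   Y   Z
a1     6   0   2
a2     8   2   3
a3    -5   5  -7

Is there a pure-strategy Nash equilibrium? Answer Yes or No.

Row minima: a1 → 0, a2 → 2, a3 → -7; maximin = 2.
Column maxima: X → 8, Y → 5, Z → 3; minimax = 3.
2 ≠ 3, so no pure-strategy equilibrium exists.

No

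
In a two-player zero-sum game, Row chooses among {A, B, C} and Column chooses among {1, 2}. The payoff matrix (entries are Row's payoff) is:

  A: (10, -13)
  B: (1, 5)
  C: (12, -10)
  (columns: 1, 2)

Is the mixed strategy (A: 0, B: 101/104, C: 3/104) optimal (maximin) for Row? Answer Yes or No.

Against 1 this mix gives (101/104)·1 + (3/104)·12 = 137/104.
Against 2 this mix gives (101/104)·5 + (3/104)·(-10) = 475/104.
Column will play 1, holding Row to 137/104. Shifting weight toward the row that does better against 1 would raise this floor (the equalizing mix achieves 35/13 against both 1 and 2), so the proposed strategy is not optimal.

No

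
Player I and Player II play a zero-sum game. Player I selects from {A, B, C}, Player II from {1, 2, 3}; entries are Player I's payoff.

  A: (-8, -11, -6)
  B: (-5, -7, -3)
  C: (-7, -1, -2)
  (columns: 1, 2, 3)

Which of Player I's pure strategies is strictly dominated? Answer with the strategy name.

B gives a strictly higher payoff than A against every column: -5 > -8, -7 > -11, -3 > -6.
So A is strictly dominated and Player I never plays it.

A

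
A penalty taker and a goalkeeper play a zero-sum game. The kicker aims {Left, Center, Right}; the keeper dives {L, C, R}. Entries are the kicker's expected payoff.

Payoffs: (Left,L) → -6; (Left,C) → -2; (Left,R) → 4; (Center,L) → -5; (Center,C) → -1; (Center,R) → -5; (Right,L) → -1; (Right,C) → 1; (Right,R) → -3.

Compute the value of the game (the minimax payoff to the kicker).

-11/6

Row minima: Left → -6, Center → -5, Right → -3; maximin = -3.
Column maxima: L → -1, C → 1, R → 4; minimax = -1.
-3 ≠ -1, so there is no saddle point; optimal play is mixed.
Center is strictly dominated by Right, so the kicker never plays it.
C is strictly dominated by L (it gives the kicker strictly more in every row), so the keeper never plays it.
On the remaining 2×2 (Left, Right vs L, R):
Let the kicker play Left with probability p. Expected payoff against L: (-6)p + (-1)(1−p) = −5p − 1; against R: 4p + (-3)(1−p) = 7p − 3.
Setting these equal: −5p − 1 = 7p − 3 ⇒ −12p = -2 ⇒ p = 1/6, and the value is (-5)·(1/6) − 1 = -11/6.
For the keeper: with q = P(L), equating Left's and Right's payoffs gives −10q + 4 = 2q − 3 ⇒ q = 7/12.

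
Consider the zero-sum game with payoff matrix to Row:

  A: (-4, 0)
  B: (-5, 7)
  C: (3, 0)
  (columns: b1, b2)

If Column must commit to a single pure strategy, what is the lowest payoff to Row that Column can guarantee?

3

Column maxima: b1 → 3, b2 → 7.
The smallest of these is 3.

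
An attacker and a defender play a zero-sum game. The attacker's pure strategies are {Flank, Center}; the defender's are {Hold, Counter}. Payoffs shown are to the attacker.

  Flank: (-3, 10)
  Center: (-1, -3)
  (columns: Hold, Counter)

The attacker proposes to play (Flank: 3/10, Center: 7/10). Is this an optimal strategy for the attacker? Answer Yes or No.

Against Hold this mix gives (3/10)·(-3) + (7/10)·(-1) = -8/5.
Against Counter this mix gives (3/10)·10 + (7/10)·(-3) = 9/10.
The defender will play Hold, holding the attacker to -8/5. Shifting weight toward the row that does better against Hold would raise this floor (the equalizing mix achieves -19/15 against both Hold and Counter), so the proposed strategy is not optimal.

No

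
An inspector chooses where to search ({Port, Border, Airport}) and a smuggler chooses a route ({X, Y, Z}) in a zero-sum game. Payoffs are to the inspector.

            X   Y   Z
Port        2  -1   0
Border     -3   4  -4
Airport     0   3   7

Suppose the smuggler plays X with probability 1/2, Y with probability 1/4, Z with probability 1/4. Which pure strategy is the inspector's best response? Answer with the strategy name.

Expected payoff of Port: (1/2)·2 + (1/4)·(-1) + (1/4)·0 = 3/4.
Expected payoff of Border: (1/2)·(-3) + (1/4)·4 + (1/4)·(-4) = -3/2.
Expected payoff of Airport: (1/2)·0 + (1/4)·3 + (1/4)·7 = 5/2.
The largest is 5/2, so the inspector's best response is Airport.

Airport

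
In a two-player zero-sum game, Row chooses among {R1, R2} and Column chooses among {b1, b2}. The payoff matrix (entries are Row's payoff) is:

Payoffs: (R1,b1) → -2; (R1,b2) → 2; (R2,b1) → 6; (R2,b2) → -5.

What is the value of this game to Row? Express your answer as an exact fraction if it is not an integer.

Row minima: R1 → -2, R2 → -5; maximin = -2.
Column maxima: b1 → 6, b2 → 2; minimax = 2.
-2 ≠ 2, so there is no saddle point; optimal play is mixed.
Let Row play R1 with probability p. Expected payoff against b1: (-2)p + 6(1−p) = −8p + 6; against b2: 2p + (-5)(1−p) = 7p − 5.
Setting these equal: −8p + 6 = 7p − 5 ⇒ −15p = -11 ⇒ p = 11/15, and the value is (-8)·(11/15) + 6 = 2/15.
For Column: with q = P(b1), equating R1's and R2's payoffs gives −4q + 2 = 11q − 5 ⇒ q = 7/15.

2/15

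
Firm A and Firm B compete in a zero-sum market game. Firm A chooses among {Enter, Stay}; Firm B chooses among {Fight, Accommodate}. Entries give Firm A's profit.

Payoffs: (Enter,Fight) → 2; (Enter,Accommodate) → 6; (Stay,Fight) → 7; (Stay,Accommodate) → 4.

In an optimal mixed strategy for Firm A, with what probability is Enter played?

3/7

Row minima: Enter → 2, Stay → 4; maximin = 4.
Column maxima: Fight → 7, Accommodate → 6; minimax = 6.
4 ≠ 6, so there is no saddle point; optimal play is mixed.
Let Firm A play Enter with probability p. Expected payoff against Fight: 2p + 7(1−p) = −5p + 7; against Accommodate: 6p + 4(1−p) = 2p + 4.
Setting these equal: −5p + 7 = 2p + 4 ⇒ −7p = -3 ⇒ p = 3/7, and the value is (-5)·(3/7) + 7 = 34/7.
For Firm B: with q = P(Fight), equating Enter's and Stay's payoffs gives −4q + 6 = 3q + 4 ⇒ q = 2/7.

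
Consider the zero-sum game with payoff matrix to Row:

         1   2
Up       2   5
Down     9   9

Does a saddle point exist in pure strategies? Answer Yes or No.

Yes

Row minima: Up → 2, Down → 9; maximin = 9.
Column maxima: 1 → 9, 2 → 9; minimax = 9.
maximin = minimax = 9, so a saddle point exists.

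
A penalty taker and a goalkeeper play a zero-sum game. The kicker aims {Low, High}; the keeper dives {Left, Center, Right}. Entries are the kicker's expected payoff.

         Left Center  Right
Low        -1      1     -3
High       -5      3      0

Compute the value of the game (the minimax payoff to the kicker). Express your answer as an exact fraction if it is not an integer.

Row minima: Low → -3, High → -5; maximin = -3.
Column maxima: Left → -1, Center → 3, Right → 0; minimax = -1.
-3 ≠ -1, so there is no saddle point; optimal play is mixed.
Center is strictly dominated by Left (it gives the kicker strictly more in every row), so the keeper never plays it.
On the remaining 2×2 (Low, High vs Left, Right):
Let the kicker play Low with probability p. Expected payoff against Left: (-1)p + (-5)(1−p) = 4p − 5; against Right: (-3)p + 0(1−p) = −3p.
Setting these equal: 4p − 5 = −3p ⇒ 7p = 5 ⇒ p = 5/7, and the value is (4)·(5/7) − 5 = -15/7.
For the keeper: with q = P(Left), equating Low's and High's payoffs gives 2q − 3 = −5q ⇒ q = 3/7.

-15/7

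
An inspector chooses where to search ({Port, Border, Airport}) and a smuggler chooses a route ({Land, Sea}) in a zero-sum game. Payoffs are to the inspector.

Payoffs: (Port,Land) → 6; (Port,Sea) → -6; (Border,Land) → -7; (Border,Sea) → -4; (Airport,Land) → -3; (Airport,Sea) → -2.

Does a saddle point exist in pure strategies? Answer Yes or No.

No

Row minima: Port → -6, Border → -7, Airport → -3; maximin = -3.
Column maxima: Land → 6, Sea → -2; minimax = -2.
-3 ≠ -2, so no pure-strategy equilibrium exists.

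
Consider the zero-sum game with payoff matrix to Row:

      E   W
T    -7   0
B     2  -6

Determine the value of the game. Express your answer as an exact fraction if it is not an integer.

-14/5

Row minima: T → -7, B → -6; maximin = -6.
Column maxima: E → 2, W → 0; minimax = 0.
-6 ≠ 0, so there is no saddle point; optimal play is mixed.
Let Row play T with probability p. Expected payoff against E: (-7)p + 2(1−p) = −9p + 2; against W: 0p + (-6)(1−p) = 6p − 6.
Setting these equal: −9p + 2 = 6p − 6 ⇒ −15p = -8 ⇒ p = 8/15, and the value is (-9)·(8/15) + 2 = -14/5.
For Column: with q = P(E), equating T's and B's payoffs gives −7q = 8q − 6 ⇒ q = 2/5.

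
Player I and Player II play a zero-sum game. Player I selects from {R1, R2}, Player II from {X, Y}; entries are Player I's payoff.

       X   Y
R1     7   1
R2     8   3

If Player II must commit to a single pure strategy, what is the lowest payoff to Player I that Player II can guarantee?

3

Column maxima: X → 8, Y → 3.
The smallest of these is 3.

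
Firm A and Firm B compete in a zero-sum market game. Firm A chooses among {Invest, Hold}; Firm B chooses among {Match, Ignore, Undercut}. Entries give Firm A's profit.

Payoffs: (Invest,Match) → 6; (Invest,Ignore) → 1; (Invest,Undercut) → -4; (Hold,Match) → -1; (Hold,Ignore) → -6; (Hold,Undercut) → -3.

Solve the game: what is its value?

-27/8

Row minima: Invest → -4, Hold → -6; maximin = -4.
Column maxima: Match → 6, Ignore → 1, Undercut → -3; minimax = -3.
-4 ≠ -3, so there is no saddle point; optimal play is mixed.
Match is strictly dominated by Ignore (it gives Firm A strictly more in every row), so Firm B never plays it.
On the remaining 2×2 (Invest, Hold vs Ignore, Undercut):
Let Firm A play Invest with probability p. Expected payoff against Ignore: 1p + (-6)(1−p) = 7p − 6; against Undercut: (-4)p + (-3)(1−p) = −p − 3.
Setting these equal: 7p − 6 = −p − 3 ⇒ 8p = 3 ⇒ p = 3/8, and the value is (7)·(3/8) − 6 = -27/8.
For Firm B: with q = P(Ignore), equating Invest's and Hold's payoffs gives 5q − 4 = −3q − 3 ⇒ q = 1/8.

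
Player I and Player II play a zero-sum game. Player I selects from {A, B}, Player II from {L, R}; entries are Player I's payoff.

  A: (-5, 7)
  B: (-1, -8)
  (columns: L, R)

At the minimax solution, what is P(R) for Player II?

Row minima: A → -5, B → -8; maximin = -5.
Column maxima: L → -1, R → 7; minimax = -1.
-5 ≠ -1, so there is no saddle point; optimal play is mixed.
Let Player I play A with probability p. Expected payoff against L: (-5)p + (-1)(1−p) = −4p − 1; against R: 7p + (-8)(1−p) = 15p − 8.
Setting these equal: −4p − 1 = 15p − 8 ⇒ −19p = -7 ⇒ p = 7/19, and the value is (-4)·(7/19) − 1 = -47/19.
For Player II: with q = P(L), equating A's and B's payoffs gives −12q + 7 = 7q − 8 ⇒ q = 15/19.

4/19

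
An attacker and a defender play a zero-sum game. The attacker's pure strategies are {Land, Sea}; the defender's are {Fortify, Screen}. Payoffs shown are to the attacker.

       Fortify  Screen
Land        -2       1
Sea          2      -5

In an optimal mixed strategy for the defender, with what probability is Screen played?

2/5

Row minima: Land → -2, Sea → -5; maximin = -2.
Column maxima: Fortify → 2, Screen → 1; minimax = 1.
-2 ≠ 1, so there is no saddle point; optimal play is mixed.
Let the attacker play Land with probability p. Expected payoff against Fortify: (-2)p + 2(1−p) = −4p + 2; against Screen: 1p + (-5)(1−p) = 6p − 5.
Setting these equal: −4p + 2 = 6p − 5 ⇒ −10p = -7 ⇒ p = 7/10, and the value is (-4)·(7/10) + 2 = -4/5.
For the defender: with q = P(Fortify), equating Land's and Sea's payoffs gives −3q + 1 = 7q − 5 ⇒ q = 3/5.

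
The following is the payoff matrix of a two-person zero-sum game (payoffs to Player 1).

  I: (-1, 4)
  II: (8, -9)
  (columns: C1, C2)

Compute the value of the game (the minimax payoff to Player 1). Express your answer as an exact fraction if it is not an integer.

23/22

Row minima: I → -1, II → -9; maximin = -1.
Column maxima: C1 → 8, C2 → 4; minimax = 4.
-1 ≠ 4, so there is no saddle point; optimal play is mixed.
Let Player 1 play I with probability p. Expected payoff against C1: (-1)p + 8(1−p) = −9p + 8; against C2: 4p + (-9)(1−p) = 13p − 9.
Setting these equal: −9p + 8 = 13p − 9 ⇒ −22p = -17 ⇒ p = 17/22, and the value is (-9)·(17/22) + 8 = 23/22.
For Player 2: with q = P(C1), equating I's and II's payoffs gives −5q + 4 = 17q − 9 ⇒ q = 13/22.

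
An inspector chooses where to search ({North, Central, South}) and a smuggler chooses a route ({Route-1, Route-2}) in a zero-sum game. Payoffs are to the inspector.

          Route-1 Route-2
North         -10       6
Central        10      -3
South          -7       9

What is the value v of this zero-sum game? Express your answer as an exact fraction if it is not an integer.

69/29

Row minima: North → -10, Central → -3, South → -7; maximin = -3.
Column maxima: Route-1 → 10, Route-2 → 9; minimax = 9.
-3 ≠ 9, so there is no saddle point; optimal play is mixed.
North is strictly dominated by South, so the inspector never plays it.
On the remaining 2×2 (Central, South vs Route-1, Route-2):
Let the inspector play Central with probability p. Expected payoff against Route-1: 10p + (-7)(1−p) = 17p − 7; against Route-2: (-3)p + 9(1−p) = −12p + 9.
Setting these equal: 17p − 7 = −12p + 9 ⇒ 29p = 16 ⇒ p = 16/29, and the value is (17)·(16/29) − 7 = 69/29.
For the smuggler: with q = P(Route-1), equating Central's and South's payoffs gives 13q − 3 = −16q + 9 ⇒ q = 12/29.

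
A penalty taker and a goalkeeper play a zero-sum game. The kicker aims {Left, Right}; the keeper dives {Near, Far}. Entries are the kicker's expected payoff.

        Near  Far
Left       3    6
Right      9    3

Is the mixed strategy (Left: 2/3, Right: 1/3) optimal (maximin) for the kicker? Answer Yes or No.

Yes

Against Near this mix gives (2/3)·3 + (1/3)·9 = 5.
Against Far this mix gives (2/3)·6 + (1/3)·3 = 5.
All of the keeper's active replies (Near, Far) yield 5, and no column does worse for the kicker. The mix makes the keeper indifferent and guarantees 5, so it is optimal.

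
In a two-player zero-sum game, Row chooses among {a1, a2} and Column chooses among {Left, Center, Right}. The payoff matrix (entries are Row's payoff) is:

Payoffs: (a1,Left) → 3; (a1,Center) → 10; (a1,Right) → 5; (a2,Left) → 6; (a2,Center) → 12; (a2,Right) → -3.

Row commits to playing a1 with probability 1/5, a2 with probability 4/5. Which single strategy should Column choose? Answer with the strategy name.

If Column plays Left, Row's expected payoff is (1/5)·3 + (4/5)·6 = 27/5.
If Column plays Center, Row's expected payoff is (1/5)·10 + (4/5)·12 = 58/5.
If Column plays Right, Row's expected payoff is (1/5)·5 + (4/5)·(-3) = -7/5.
Column minimizes Row's payoff; the smallest is -7/5, so the best response is Right.

Right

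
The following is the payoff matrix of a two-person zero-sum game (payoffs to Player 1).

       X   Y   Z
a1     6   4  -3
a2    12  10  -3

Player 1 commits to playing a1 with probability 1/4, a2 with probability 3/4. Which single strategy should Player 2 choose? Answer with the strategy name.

Z

If Player 2 plays X, Player 1's expected payoff is (1/4)·6 + (3/4)·12 = 21/2.
If Player 2 plays Y, Player 1's expected payoff is (1/4)·4 + (3/4)·10 = 17/2.
If Player 2 plays Z, Player 1's expected payoff is (1/4)·(-3) + (3/4)·(-3) = -3.
Player 2 minimizes Player 1's payoff; the smallest is -3, so the best response is Z.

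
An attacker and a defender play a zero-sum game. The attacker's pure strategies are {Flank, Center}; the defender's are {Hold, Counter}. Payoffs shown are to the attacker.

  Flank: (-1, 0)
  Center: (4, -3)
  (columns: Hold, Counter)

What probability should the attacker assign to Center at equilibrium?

1/8

Row minima: Flank → -1, Center → -3; maximin = -1.
Column maxima: Hold → 4, Counter → 0; minimax = 0.
-1 ≠ 0, so there is no saddle point; optimal play is mixed.
Let the attacker play Flank with probability p. Expected payoff against Hold: (-1)p + 4(1−p) = −5p + 4; against Counter: 0p + (-3)(1−p) = 3p − 3.
Setting these equal: −5p + 4 = 3p − 3 ⇒ −8p = -7 ⇒ p = 7/8, and the value is (-5)·(7/8) + 4 = -3/8.
For the defender: with q = P(Hold), equating Flank's and Center's payoffs gives −q = 7q − 3 ⇒ q = 3/8.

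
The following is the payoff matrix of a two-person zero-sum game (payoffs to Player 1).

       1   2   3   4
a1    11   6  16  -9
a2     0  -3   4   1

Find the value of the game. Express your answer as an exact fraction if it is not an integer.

-21/19

Row minima: a1 → -9, a2 → -3; maximin = -3.
Column maxima: 1 → 11, 2 → 6, 3 → 16, 4 → 1; minimax = 1.
-3 ≠ 1, so there is no saddle point; optimal play is mixed.
1 is strictly dominated by 2 (it gives Player 1 strictly more in every row), so Player 2 never plays it.
3 is strictly dominated by 2 (it gives Player 1 strictly more in every row), so Player 2 never plays it.
On the remaining 2×2 (a1, a2 vs 2, 4):
Let Player 1 play a1 with probability p. Expected payoff against 2: 6p + (-3)(1−p) = 9p − 3; against 4: (-9)p + 1(1−p) = −10p + 1.
Setting these equal: 9p − 3 = −10p + 1 ⇒ 19p = 4 ⇒ p = 4/19, and the value is (9)·(4/19) − 3 = -21/19.
For Player 2: with q = P(2), equating a1's and a2's payoffs gives 15q − 9 = −4q + 1 ⇒ q = 10/19.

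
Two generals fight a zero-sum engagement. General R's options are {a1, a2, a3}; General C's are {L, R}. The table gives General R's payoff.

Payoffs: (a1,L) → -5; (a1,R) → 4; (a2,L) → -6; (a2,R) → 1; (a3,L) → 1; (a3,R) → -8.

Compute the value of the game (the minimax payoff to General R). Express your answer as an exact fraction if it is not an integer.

Row minima: a1 → -5, a2 → -6, a3 → -8; maximin = -5.
Column maxima: L → 1, R → 4; minimax = 1.
-5 ≠ 1, so there is no saddle point; optimal play is mixed.
a2 is strictly dominated by a1, so General R never plays it.
On the remaining 2×2 (a1, a3 vs L, R):
Let General R play a1 with probability p. Expected payoff against L: (-5)p + 1(1−p) = −6p + 1; against R: 4p + (-8)(1−p) = 12p − 8.
Setting these equal: −6p + 1 = 12p − 8 ⇒ −18p = -9 ⇒ p = 1/2, and the value is (-6)·(1/2) + 1 = -2.
For General C: with q = P(L), equating a1's and a3's payoffs gives −9q + 4 = 9q − 8 ⇒ q = 2/3.

-2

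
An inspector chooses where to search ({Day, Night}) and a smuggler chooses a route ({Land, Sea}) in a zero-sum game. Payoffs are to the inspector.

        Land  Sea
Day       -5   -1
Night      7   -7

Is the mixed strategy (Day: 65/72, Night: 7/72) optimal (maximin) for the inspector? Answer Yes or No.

Against Land this mix gives (65/72)·(-5) + (7/72)·7 = -23/6.
Against Sea this mix gives (65/72)·(-1) + (7/72)·(-7) = -19/12.
The smuggler will play Land, holding the inspector to -23/6. Shifting weight toward the row that does better against Land would raise this floor (the equalizing mix achieves -7/3 against both Land and Sea), so the proposed strategy is not optimal.

No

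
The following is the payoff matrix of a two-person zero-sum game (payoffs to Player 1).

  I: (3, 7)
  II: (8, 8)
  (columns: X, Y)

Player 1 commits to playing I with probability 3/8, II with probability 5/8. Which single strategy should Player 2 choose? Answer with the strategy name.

If Player 2 plays X, Player 1's expected payoff is (3/8)·3 + (5/8)·8 = 49/8.
If Player 2 plays Y, Player 1's expected payoff is (3/8)·7 + (5/8)·8 = 61/8.
Player 2 minimizes Player 1's payoff; the smallest is 49/8, so the best response is X.

X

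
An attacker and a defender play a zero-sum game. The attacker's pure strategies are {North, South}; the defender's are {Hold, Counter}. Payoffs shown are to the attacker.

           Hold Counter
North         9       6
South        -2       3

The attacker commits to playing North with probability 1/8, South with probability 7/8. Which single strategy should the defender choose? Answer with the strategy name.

If the defender plays Hold, the attacker's expected payoff is (1/8)·9 + (7/8)·(-2) = -5/8.
If the defender plays Counter, the attacker's expected payoff is (1/8)·6 + (7/8)·3 = 27/8.
The defender minimizes the attacker's payoff; the smallest is -5/8, so the best response is Hold.

Hold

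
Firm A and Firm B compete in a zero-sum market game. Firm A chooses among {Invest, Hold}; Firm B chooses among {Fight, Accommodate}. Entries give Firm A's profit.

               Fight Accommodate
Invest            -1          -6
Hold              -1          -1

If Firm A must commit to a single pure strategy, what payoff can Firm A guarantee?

-1

Row minima: Invest → -6, Hold → -1.
The best of these is -1.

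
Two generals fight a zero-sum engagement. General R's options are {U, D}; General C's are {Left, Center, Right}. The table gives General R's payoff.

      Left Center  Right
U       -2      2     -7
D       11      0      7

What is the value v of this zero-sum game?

7/8

Row minima: U → -7, D → 0; maximin = 0.
Column maxima: Left → 11, Center → 2, Right → 7; minimax = 2.
0 ≠ 2, so there is no saddle point; optimal play is mixed.
Left is strictly dominated by Right (it gives General R strictly more in every row), so General C never plays it.
On the remaining 2×2 (U, D vs Center, Right):
Let General R play U with probability p. Expected payoff against Center: 2p + 0(1−p) = 2p; against Right: (-7)p + 7(1−p) = −14p + 7.
Setting these equal: 2p = −14p + 7 ⇒ 16p = 7 ⇒ p = 7/16, and the value is (2)·(7/16) = 7/8.
For General C: with q = P(Center), equating U's and D's payoffs gives 9q − 7 = −7q + 7 ⇒ q = 7/8.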